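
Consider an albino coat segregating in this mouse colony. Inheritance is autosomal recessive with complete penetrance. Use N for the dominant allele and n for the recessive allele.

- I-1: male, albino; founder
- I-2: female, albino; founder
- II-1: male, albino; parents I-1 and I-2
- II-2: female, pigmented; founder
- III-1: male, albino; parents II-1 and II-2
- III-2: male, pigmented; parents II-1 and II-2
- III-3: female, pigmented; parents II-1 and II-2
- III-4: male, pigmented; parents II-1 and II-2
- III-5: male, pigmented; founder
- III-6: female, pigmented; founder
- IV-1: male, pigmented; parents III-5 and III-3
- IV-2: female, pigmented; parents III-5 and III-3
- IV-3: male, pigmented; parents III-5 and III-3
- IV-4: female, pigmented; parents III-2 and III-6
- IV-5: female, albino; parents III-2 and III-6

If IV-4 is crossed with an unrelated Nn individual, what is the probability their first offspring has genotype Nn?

1/2

III-2 is pigmented so carries N and received n from II-1 (nn), so III-2 is Nn.
III-6 is pigmented so carries N and passed n to IV-5 (nn), so III-6 is Nn.
IV-4 is a pigmented offspring of III-2 (Nn) × III-6 (Nn), whose cross gives 1/4 NN : 1/2 Nn : 1/4 nn; conditioning on being pigmented, IV-4 is NN with probability 1/3, Nn with probability 2/3.
Summing over parental genotype combinations, P(offspring has genotype Nn) = 1/3·1/2 + 2/3·1/2 = 1/2.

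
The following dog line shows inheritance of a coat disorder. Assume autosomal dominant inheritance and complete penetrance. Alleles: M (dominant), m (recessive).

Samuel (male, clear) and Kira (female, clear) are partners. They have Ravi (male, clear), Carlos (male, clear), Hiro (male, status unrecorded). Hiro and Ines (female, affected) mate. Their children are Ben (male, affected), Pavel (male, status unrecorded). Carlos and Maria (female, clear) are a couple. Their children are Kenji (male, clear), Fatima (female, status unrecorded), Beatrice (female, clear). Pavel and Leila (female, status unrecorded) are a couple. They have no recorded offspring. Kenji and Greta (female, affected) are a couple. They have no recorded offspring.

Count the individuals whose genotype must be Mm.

Obligate heterozygotes: Ben is affected so carries M and received m from Hiro (mm), so Ben is Mm.
Every other individual is either homozygous by phenotype or has at least one consistent homozygous assignment, so the count is 1.

1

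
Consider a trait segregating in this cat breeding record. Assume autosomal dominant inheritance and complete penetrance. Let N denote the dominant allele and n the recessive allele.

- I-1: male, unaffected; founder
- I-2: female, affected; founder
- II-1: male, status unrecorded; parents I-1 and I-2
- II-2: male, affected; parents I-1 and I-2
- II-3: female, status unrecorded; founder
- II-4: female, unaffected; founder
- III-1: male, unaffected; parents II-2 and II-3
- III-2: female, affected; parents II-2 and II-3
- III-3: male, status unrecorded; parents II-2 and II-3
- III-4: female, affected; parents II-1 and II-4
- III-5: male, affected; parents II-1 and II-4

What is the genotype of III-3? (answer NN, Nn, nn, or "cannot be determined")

III-3's phenotype is unrecorded, and no parent or child forces a single allele at both positions; consistent genotype assignments exist with III-3 as NN or Nn or nn.

cannot be determined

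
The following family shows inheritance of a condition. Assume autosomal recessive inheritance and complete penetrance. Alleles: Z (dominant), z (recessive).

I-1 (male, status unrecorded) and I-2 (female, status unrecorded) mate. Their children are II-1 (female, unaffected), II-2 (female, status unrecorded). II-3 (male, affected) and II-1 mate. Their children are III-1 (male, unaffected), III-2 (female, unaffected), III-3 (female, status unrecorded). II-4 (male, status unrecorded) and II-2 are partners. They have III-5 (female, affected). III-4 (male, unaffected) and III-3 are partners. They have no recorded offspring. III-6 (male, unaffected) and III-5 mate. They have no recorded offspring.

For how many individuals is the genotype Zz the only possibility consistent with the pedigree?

2

Obligate heterozygotes: III-1 is unaffected so carries Z and received z from II-3 (zz), so III-1 is Zz; III-2 is unaffected so carries Z and received z from II-3 (zz), so III-2 is Zz.
Every other individual is either homozygous by phenotype or has at least one consistent homozygous assignment, so the count is 2.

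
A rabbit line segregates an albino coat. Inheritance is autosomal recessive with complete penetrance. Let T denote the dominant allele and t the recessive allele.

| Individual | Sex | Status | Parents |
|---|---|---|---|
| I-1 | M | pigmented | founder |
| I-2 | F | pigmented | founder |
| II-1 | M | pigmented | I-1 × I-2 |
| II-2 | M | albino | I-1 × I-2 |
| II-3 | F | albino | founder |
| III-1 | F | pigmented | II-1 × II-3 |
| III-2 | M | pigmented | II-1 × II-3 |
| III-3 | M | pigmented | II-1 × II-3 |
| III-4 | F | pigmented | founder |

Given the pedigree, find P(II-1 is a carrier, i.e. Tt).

I-1 is pigmented so carries T and passed t to II-2 (tt), so I-1 is Tt.
I-2 is pigmented so carries T and passed t to II-2 (tt), so I-2 is Tt.
Their cross gives offspring ratios 1/4 TT : 1/2 Tt : 1/4 tt. Conditioning on II-1 being pigmented, P(Tt) = 1/2 / 3/4 = 2/3 before taking II-1's own offspring into account.
II-3 is albino, so II-3 is tt.
Now use II-1's offspring. Probability of each recorded status — pigmented daughter III-1: 1/2 if II-1 is Tt, 1 if TT; pigmented son III-2: 1/2 if II-1 is Tt, 1 if TT; pigmented son III-3: 1/2 if II-1 is Tt, 1 if TT.
Bayes: P(Tt) = 2/3·1/8 / (2/3·1/8 + 1/3·1) = 1/5.

1/5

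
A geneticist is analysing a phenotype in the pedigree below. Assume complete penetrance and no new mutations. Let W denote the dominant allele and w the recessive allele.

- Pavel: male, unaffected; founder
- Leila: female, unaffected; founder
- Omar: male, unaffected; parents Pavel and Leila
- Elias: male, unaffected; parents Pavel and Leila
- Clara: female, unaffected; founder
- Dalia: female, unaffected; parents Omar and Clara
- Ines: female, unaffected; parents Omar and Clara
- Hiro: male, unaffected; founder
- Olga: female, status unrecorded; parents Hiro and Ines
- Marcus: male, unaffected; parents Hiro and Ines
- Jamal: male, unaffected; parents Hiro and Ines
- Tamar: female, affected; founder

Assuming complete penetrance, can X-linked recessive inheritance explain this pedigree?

Yes

A consistent assignment under X-linked recessive exists: Pavel X^W Y, Leila X^W X^W, Omar X^W Y, Elias X^W Y, Clara X^W X^W, Dalia X^W X^W, Ines X^W X^W, Hiro X^W Y, Olga X^W X^W, Marcus X^W Y, Jamal X^W Y, Tamar X^w X^w.
In this assignment every recorded phenotype matches its genotype and every non-founder's genotype is obtainable from its parents' genotypes, so the pedigree is consistent.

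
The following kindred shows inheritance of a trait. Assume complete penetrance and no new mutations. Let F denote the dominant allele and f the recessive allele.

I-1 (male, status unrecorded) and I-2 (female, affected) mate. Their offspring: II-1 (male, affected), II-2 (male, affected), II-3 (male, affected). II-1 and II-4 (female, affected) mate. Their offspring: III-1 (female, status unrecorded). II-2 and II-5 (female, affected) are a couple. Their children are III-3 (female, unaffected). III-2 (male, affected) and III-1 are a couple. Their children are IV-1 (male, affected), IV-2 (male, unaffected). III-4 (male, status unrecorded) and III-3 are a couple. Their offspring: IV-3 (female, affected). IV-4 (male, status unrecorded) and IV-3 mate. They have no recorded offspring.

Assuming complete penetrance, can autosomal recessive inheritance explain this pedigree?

No

Under autosomal recessive, III-3 (unaffected, female) cannot arise from II-2 (affected) × II-5 (affected).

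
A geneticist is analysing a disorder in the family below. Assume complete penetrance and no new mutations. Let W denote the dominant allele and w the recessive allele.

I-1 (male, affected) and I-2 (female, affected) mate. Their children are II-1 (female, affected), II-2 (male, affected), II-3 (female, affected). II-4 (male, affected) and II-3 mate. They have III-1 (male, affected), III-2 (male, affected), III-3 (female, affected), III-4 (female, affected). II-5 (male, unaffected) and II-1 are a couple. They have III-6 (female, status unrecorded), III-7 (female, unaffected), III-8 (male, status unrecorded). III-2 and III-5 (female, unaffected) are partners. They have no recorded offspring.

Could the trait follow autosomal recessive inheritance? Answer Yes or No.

A consistent assignment under autosomal recessive exists: I-1 ww, I-2 ww, II-1 ww, II-2 ww, II-3 ww, II-4 ww, II-5 WW, III-1 ww, III-2 ww, III-3 ww, III-4 ww, III-5 WW, III-6 Ww, III-7 Ww, III-8 Ww.
In this assignment every recorded phenotype matches its genotype and every non-founder's genotype is obtainable from its parents' genotypes, so the pedigree is consistent.

Yes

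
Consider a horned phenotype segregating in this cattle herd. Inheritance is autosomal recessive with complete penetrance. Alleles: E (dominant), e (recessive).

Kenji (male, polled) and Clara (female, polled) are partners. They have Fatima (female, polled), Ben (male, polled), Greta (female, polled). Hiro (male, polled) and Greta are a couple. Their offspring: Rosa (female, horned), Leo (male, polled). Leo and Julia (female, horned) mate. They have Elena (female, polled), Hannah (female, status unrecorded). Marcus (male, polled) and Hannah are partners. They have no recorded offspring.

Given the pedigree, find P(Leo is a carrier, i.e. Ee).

1/2

Hiro is polled so carries E and passed e to Rosa (ee), so Hiro is Ee.
Greta is polled so carries E and passed e to Rosa (ee), so Greta is Ee.
Their cross gives offspring ratios 1/4 EE : 1/2 Ee : 1/4 ee. Conditioning on Leo being polled, P(Ee) = 1/2 / 3/4 = 2/3 before taking Leo's own offspring into account.
Julia is horned, so Julia is ee.
Now use Leo's offspring. Probability of each recorded status — polled daughter Elena: 1/2 if Leo is Ee, 1 if EE. (Hannah: equally likely either way, so uninformative.)
Bayes: P(Ee) = 2/3·1/2 / (2/3·1/2 + 1/3·1) = 1/2.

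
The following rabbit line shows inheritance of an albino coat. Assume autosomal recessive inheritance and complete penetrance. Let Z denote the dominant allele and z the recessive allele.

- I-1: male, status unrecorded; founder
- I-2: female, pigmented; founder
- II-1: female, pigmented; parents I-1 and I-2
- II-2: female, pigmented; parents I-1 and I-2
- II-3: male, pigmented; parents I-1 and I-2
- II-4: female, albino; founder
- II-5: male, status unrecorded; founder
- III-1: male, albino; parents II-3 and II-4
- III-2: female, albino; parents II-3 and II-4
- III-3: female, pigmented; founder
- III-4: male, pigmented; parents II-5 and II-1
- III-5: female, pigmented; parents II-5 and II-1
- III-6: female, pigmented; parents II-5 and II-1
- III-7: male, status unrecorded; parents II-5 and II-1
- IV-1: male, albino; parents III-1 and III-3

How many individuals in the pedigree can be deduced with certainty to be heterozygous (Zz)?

2

Obligate heterozygotes: II-3 is pigmented so carries Z and passed z to III-1 (zz), so II-3 is Zz; III-3 is pigmented so carries Z and passed z to IV-1 (zz), so III-3 is Zz.
Every other individual is either homozygous by phenotype or has at least one consistent homozygous assignment, so the count is 2.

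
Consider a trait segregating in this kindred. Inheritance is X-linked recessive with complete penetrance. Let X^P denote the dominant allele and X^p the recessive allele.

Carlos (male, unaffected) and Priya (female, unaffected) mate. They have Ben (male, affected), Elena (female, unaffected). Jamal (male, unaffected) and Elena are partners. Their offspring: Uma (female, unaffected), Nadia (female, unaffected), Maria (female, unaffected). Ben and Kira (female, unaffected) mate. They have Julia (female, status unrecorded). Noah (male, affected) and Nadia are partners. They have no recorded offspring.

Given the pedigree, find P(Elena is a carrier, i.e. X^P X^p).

1/2

Carlos is unaffected, so Carlos is X^P Y.
Priya is unaffected so carries P and passed p to Ben (X^p Y), so Priya is X^P X^p.
Their cross gives offspring ratios 1/2 X^P X^P : 1/2 X^P X^p. Conditioning on Elena being unaffected, P(X^P X^p) = 1/2 / 1 = 1/2 before taking Elena's own offspring into account.
Jamal is unaffected, so Jamal is X^P Y.
Elena's offspring (Uma, Nadia, Maria) would show their recorded status with the same probability whether Elena is X^P X^p or X^P X^P, so they carry no information and P(X^P X^p) = 1/2.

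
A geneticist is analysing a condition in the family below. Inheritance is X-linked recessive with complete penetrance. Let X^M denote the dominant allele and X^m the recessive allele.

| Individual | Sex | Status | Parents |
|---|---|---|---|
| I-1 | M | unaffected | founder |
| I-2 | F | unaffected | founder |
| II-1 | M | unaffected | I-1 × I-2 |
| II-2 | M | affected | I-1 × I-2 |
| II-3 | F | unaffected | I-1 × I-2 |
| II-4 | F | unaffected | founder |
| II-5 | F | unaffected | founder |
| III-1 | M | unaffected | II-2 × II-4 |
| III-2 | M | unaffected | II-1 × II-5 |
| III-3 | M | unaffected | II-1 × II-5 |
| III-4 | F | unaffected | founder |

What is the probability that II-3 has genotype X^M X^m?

I-1 is unaffected, so I-1 is X^M Y.
I-2 is unaffected so carries M and passed m to II-2 (X^m Y), so I-2 is X^M X^m.
Their cross gives offspring ratios 1/2 X^M X^M : 1/2 X^M X^m. Conditioning on II-3 being unaffected, P(X^M X^m) = 1/2 / 1 = 1/2.

1/2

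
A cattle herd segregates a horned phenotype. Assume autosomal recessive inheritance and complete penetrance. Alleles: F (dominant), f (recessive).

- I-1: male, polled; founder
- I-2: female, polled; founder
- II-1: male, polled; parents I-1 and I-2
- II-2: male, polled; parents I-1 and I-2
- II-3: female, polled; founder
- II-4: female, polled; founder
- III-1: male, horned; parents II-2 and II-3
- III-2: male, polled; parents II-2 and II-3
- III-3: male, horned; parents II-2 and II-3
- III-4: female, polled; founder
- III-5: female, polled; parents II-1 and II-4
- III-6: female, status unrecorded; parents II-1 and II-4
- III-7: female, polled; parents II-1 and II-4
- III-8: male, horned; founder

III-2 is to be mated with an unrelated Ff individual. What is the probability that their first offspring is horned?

1/6

II-2 is polled so carries F and passed f to III-1 (ff), so II-2 is Ff.
II-3 is polled so carries F and passed f to III-1 (ff), so II-3 is Ff.
III-2 is a polled offspring of II-2 (Ff) × II-3 (Ff), whose cross gives 1/4 FF : 1/2 Ff : 1/4 ff; conditioning on being polled, III-2 is FF with probability 1/3, Ff with probability 2/3.
Summing over parental genotype combinations, P(offspring is horned) = 2/3·1/4 = 1/6.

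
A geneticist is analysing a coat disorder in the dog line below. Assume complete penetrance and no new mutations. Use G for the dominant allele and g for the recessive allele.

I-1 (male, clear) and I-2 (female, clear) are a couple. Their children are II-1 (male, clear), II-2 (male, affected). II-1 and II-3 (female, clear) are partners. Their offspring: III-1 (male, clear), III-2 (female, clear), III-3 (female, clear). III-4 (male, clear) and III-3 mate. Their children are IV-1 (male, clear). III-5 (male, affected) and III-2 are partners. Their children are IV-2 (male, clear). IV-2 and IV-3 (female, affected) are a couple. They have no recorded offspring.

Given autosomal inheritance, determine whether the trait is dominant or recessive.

I-1 and I-2 are both clear yet have an affected child II-2. Under dominance, an affected child requires at least one affected parent, so the trait cannot be dominant.

recessive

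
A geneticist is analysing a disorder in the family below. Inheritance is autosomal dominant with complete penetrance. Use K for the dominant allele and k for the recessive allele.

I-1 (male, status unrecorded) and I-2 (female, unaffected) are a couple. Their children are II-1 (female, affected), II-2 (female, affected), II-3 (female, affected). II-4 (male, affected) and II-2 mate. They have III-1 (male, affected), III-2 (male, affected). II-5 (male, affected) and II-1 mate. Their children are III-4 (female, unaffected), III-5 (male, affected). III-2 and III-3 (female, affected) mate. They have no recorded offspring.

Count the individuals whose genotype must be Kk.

Obligate heterozygotes: II-1 is affected so carries K and received k from I-2 (kk), so II-1 is Kk; II-2 is affected so carries K and received k from I-2 (kk), so II-2 is Kk; II-3 is affected so carries K and received k from I-2 (kk), so II-3 is Kk; II-5 is affected so carries K and passed k to III-4 (kk), so II-5 is Kk.
Every other individual is either homozygous by phenotype or has at least one consistent homozygous assignment, so the count is 4.

4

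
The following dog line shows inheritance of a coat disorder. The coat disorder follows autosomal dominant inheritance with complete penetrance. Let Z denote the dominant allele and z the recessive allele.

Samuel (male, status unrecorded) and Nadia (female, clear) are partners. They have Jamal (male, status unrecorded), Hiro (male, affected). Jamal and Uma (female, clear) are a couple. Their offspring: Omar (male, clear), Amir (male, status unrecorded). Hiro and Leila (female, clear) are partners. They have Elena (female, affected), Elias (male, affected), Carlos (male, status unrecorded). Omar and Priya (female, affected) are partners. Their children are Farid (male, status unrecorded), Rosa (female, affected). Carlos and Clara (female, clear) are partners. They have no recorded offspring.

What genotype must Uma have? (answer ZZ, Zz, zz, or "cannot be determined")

zz

Uma is clear, so Uma is zz.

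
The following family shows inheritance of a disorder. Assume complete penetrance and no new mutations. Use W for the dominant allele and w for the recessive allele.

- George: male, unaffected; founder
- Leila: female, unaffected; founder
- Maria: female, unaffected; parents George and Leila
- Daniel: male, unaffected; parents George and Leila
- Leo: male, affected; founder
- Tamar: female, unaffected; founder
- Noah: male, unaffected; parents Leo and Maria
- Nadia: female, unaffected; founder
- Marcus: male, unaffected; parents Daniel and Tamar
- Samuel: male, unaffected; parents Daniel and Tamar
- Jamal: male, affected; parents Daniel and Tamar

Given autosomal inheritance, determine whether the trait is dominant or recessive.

recessive

Daniel and Tamar are both unaffected yet have an affected child Jamal. Under dominance, an affected child requires at least one affected parent, so the trait cannot be dominant.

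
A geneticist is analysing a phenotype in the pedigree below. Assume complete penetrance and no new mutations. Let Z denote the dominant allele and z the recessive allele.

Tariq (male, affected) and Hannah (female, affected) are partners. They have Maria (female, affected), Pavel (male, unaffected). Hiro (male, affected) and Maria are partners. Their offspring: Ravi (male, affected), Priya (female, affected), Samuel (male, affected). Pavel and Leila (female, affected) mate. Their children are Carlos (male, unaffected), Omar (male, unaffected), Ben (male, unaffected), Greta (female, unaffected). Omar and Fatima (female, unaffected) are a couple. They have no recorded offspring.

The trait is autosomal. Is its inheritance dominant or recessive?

dominant

Tariq and Hannah are both affected yet have an unaffected child Pavel. Under a recessive model two affected parents are homozygous and every child would be affected, so the trait cannot be recessive.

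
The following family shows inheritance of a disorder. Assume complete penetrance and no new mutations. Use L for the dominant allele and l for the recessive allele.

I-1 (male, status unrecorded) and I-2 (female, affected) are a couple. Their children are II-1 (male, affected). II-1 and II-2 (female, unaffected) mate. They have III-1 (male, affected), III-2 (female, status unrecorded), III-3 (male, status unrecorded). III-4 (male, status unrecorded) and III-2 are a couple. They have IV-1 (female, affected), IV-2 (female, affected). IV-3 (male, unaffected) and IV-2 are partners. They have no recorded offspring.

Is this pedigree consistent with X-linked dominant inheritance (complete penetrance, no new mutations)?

Under X-linked dominant, III-1 (affected, male) cannot arise from II-1 (affected) × II-2 (unaffected).

No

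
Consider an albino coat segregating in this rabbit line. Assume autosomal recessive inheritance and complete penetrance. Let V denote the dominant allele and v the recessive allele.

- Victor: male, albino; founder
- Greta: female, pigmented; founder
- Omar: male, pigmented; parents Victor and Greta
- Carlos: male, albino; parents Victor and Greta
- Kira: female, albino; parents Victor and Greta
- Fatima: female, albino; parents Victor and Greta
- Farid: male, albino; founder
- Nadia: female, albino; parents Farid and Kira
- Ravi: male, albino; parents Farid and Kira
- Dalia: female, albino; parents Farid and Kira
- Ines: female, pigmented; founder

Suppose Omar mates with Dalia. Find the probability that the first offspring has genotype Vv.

1/2

Omar is pigmented so carries V and received v from Victor (vv), so Omar is Vv.
Dalia is albino, so Dalia is vv.
The cross gives 1/2 Vv : 1/2 vv, so P(offspring has genotype Vv) = 1/2.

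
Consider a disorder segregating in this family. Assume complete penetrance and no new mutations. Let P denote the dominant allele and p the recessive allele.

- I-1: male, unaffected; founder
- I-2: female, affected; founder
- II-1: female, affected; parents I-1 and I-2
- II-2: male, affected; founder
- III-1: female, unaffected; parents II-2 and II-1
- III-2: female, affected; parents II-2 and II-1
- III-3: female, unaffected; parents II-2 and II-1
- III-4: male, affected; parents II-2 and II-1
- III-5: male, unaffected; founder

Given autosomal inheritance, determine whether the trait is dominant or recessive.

II-2 and II-1 are both affected yet have an unaffected child III-1. Under a recessive model two affected parents are homozygous and every child would be affected, so the trait cannot be recessive.

dominant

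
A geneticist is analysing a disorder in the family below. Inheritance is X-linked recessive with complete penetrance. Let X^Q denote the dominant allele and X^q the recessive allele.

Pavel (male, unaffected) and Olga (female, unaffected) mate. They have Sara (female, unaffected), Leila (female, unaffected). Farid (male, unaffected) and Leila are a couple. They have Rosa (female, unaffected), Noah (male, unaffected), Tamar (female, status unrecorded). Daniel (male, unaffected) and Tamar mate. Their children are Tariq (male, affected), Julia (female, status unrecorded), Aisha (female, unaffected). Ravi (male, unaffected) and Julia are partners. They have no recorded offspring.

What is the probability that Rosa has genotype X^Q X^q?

1/2

Farid is unaffected, so Farid is X^Q Y.
Leila is unaffected so carries Q and passed q to Tamar (X^Q X^q, whose Q came from Farid), so Leila is X^Q X^q.
Their cross gives offspring ratios 1/2 X^Q X^Q : 1/2 X^Q X^q. Conditioning on Rosa being unaffected, P(X^Q X^q) = 1/2 / 1 = 1/2.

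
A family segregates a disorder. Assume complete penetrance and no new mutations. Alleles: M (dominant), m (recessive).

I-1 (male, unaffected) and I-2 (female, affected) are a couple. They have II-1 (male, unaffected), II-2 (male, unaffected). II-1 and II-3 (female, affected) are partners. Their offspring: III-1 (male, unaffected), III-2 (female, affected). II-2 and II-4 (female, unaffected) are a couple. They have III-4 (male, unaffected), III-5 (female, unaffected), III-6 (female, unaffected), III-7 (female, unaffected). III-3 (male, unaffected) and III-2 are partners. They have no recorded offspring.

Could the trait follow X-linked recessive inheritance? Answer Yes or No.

Under X-linked recessive, II-1 (unaffected, male) cannot arise from I-1 (unaffected) × I-2 (affected).

No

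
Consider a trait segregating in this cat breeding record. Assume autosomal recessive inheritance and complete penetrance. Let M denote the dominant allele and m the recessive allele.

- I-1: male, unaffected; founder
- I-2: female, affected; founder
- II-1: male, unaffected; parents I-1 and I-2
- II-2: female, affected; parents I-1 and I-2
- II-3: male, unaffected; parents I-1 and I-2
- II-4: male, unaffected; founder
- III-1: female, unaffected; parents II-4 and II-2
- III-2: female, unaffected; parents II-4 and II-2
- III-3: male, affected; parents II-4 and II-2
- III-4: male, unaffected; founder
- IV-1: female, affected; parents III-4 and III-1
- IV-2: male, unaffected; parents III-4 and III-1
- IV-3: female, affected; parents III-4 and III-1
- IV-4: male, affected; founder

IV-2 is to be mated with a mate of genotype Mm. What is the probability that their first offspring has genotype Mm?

1/2

III-4 is unaffected so carries M and passed m to IV-1 (mm), so III-4 is Mm.
III-1 is unaffected so carries M and received m from II-2 (mm), so III-1 is Mm.
IV-2 is an unaffected offspring of III-4 (Mm) × III-1 (Mm), whose cross gives 1/4 MM : 1/2 Mm : 1/4 mm; conditioning on being unaffected, IV-2 is MM with probability 1/3, Mm with probability 2/3.
Summing over parental genotype combinations, P(offspring has genotype Mm) = 1/3·1/2 + 2/3·1/2 = 1/2.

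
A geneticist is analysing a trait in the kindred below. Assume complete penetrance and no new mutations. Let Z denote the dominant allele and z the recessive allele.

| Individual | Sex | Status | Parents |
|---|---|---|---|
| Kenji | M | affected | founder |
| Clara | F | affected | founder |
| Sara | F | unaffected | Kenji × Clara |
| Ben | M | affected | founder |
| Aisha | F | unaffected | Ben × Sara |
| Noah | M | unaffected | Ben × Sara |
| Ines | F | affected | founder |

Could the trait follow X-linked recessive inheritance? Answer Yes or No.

No

Under X-linked recessive, Sara (unaffected, female) cannot arise from Kenji (affected) × Clara (affected).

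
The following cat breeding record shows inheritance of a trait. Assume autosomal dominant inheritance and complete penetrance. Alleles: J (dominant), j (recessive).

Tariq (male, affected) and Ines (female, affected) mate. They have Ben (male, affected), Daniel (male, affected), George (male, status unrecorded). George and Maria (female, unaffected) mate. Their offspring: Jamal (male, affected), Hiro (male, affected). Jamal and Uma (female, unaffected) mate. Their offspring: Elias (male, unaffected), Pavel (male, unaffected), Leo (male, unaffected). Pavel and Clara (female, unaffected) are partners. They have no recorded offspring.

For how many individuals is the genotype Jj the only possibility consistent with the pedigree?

Obligate heterozygotes: Jamal is affected so carries J and received j from Maria (jj), so Jamal is Jj; Hiro is affected so carries J and received j from Maria (jj), so Hiro is Jj.
Every other individual is either homozygous by phenotype or has at least one consistent homozygous assignment, so the count is 2.

2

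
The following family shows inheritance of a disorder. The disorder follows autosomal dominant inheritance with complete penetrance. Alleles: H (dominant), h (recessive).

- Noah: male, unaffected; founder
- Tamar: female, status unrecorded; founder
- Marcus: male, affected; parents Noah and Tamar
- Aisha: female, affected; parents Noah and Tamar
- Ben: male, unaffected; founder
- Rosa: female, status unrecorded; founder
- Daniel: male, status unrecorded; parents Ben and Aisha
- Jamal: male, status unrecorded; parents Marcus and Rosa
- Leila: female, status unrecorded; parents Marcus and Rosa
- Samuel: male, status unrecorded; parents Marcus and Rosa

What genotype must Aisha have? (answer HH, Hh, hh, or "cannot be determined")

Hh

From phenotype alone, Aisha is HH or Hh.
Aisha is affected so carries H and received h from Noah (hh), so Aisha is Hh.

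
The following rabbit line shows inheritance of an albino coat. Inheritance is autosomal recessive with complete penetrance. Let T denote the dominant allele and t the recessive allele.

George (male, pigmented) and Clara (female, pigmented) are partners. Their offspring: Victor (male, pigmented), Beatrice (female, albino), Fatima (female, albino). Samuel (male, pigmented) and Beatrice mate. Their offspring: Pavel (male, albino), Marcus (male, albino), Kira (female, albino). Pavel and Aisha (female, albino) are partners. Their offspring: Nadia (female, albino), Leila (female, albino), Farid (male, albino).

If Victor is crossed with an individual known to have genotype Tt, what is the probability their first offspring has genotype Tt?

George is pigmented so carries T and passed t to Beatrice (tt), so George is Tt.
Clara is pigmented so carries T and passed t to Beatrice (tt), so Clara is Tt.
Victor is a pigmented offspring of George (Tt) × Clara (Tt), whose cross gives 1/4 TT : 1/2 Tt : 1/4 tt; conditioning on being pigmented, Victor is TT with probability 1/3, Tt with probability 2/3.
Summing over parental genotype combinations, P(offspring has genotype Tt) = 1/3·1/2 + 2/3·1/2 = 1/2.

1/2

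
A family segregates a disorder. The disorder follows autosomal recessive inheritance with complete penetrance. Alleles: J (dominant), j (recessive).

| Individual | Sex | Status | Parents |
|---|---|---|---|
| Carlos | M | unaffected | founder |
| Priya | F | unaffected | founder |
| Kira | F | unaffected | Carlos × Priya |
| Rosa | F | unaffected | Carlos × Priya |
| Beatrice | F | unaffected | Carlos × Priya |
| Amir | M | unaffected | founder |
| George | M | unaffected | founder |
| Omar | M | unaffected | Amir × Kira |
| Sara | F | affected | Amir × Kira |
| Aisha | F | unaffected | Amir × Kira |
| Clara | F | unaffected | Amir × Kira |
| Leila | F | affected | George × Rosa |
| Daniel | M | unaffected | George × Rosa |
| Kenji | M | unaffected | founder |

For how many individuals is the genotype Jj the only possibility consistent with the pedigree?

Obligate heterozygotes: Kira is unaffected so carries J and passed j to Sara (jj), so Kira is Jj; Rosa is unaffected so carries J and passed j to Leila (jj), so Rosa is Jj; Amir is unaffected so carries J and passed j to Sara (jj), so Amir is Jj; George is unaffected so carries J and passed j to Leila (jj), so George is Jj.
Every other individual is either homozygous by phenotype or has at least one consistent homozygous assignment, so the count is 4.

4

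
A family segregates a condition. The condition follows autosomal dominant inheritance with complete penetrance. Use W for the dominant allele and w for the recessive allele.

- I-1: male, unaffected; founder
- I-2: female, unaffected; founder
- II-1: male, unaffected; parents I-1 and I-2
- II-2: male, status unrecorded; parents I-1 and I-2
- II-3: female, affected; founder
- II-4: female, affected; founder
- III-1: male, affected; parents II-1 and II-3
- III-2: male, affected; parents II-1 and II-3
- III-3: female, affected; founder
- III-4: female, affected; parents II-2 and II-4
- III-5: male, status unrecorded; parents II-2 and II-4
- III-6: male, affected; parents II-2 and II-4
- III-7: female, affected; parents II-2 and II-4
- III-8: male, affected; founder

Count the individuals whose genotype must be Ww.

Obligate heterozygotes: III-1 is affected so carries W and received w from II-1 (ww), so III-1 is Ww; III-2 is affected so carries W and received w from II-1 (ww), so III-2 is Ww; III-4 is affected so carries W and received w from II-2 (ww), so III-4 is Ww; III-6 is affected so carries W and received w from II-2 (ww), so III-6 is Ww; III-7 is affected so carries W and received w from II-2 (ww), so III-7 is Ww.
Every other individual is either homozygous by phenotype or has at least one consistent homozygous assignment, so the count is 5.

5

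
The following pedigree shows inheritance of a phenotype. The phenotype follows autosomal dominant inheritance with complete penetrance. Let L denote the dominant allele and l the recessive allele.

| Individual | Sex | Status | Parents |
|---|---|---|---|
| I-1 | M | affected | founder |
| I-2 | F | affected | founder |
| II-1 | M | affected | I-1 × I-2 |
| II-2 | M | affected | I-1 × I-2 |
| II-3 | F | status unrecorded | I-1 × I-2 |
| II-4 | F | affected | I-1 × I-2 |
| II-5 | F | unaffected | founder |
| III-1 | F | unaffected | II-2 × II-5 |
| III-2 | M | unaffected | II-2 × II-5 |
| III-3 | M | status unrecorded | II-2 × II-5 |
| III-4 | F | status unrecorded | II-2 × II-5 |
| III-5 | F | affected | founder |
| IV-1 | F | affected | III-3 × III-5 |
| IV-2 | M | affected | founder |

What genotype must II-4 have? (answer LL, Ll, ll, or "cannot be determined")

II-4's phenotype allows LL or Ll, and no parent or child forces a single allele at both positions; consistent genotype assignments exist with II-4 as LL or Ll.

cannot be determined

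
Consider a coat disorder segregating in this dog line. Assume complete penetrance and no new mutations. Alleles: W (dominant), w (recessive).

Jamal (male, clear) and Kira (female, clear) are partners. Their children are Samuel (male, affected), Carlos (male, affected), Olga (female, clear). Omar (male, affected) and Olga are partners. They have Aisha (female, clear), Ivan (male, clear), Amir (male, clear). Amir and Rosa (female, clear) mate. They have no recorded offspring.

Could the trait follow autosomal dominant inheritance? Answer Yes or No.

Under autosomal dominant, Samuel (affected, male) cannot arise from Jamal (clear) × Kira (clear).

No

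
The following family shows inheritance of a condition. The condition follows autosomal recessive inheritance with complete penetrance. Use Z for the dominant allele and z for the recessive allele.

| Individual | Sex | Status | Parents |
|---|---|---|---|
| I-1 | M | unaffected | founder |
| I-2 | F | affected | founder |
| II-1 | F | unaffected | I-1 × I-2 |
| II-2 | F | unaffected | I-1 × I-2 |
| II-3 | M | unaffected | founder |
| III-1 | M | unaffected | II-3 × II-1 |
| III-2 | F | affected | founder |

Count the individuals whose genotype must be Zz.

2

Obligate heterozygotes: II-1 is unaffected so carries Z and received z from I-2 (zz), so II-1 is Zz; II-2 is unaffected so carries Z and received z from I-2 (zz), so II-2 is Zz.
Every other individual is either homozygous by phenotype or has at least one consistent homozygous assignment, so the count is 2.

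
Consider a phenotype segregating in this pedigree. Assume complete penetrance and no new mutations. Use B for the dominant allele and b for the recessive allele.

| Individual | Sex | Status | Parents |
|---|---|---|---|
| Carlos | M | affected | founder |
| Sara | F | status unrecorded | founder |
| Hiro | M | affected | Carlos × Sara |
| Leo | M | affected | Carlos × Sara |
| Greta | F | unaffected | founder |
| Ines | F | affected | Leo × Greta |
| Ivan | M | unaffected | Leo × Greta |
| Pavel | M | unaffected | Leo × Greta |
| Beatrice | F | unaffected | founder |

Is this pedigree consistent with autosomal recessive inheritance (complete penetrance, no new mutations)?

Yes

A consistent assignment under autosomal recessive exists: Carlos bb, Sara Bb, Hiro bb, Leo bb, Greta Bb, Ines bb, Ivan Bb, Pavel Bb, Beatrice BB.
In this assignment every recorded phenotype matches its genotype and every non-founder's genotype is obtainable from its parents' genotypes, so the pedigree is consistent.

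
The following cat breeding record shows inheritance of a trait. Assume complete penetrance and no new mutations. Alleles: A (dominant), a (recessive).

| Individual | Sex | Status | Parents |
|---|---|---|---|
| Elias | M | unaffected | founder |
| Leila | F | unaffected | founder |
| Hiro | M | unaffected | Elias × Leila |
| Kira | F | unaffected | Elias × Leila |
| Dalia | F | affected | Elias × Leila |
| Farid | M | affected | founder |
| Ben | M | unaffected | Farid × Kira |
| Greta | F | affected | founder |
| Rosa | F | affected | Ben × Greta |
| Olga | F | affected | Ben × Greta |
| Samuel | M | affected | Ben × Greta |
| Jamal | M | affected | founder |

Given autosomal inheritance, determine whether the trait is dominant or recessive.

Elias and Leila are both unaffected yet have an affected child Dalia. Under dominance, an affected child requires at least one affected parent, so the trait cannot be dominant.

recessive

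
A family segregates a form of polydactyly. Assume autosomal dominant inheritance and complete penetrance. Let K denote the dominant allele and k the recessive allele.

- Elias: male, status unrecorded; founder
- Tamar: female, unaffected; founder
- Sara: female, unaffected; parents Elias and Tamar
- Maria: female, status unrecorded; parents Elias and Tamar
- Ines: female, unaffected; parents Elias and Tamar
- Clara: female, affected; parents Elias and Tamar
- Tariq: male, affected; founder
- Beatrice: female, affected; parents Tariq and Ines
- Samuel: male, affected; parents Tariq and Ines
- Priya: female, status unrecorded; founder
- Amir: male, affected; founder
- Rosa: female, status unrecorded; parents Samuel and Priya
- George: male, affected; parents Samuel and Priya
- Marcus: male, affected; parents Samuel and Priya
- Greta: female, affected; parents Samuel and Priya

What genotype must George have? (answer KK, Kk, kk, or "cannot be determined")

George's phenotype allows KK or Kk, and no parent or child forces a single allele at both positions; consistent genotype assignments exist with George as KK or Kk.

cannot be determined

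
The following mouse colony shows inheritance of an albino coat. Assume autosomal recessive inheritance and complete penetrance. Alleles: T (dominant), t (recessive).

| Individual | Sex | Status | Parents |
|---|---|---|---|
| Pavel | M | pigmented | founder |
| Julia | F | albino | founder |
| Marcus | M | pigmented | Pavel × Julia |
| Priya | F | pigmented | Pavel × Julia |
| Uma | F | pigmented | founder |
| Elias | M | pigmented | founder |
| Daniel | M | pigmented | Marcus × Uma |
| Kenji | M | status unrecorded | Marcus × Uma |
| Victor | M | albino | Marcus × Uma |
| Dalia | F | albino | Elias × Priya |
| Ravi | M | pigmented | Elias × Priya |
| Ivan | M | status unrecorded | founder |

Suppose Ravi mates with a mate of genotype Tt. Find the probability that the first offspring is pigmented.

5/6

Elias is pigmented so carries T and passed t to Dalia (tt), so Elias is Tt.
Priya is pigmented so carries T and received t from Julia (tt), so Priya is Tt.
Ravi is a pigmented offspring of Elias (Tt) × Priya (Tt), whose cross gives 1/4 TT : 1/2 Tt : 1/4 tt; conditioning on being pigmented, Ravi is TT with probability 1/3, Tt with probability 2/3.
Summing over parental genotype combinations, P(offspring is pigmented) = 1/3·1 + 2/3·3/4 = 5/6.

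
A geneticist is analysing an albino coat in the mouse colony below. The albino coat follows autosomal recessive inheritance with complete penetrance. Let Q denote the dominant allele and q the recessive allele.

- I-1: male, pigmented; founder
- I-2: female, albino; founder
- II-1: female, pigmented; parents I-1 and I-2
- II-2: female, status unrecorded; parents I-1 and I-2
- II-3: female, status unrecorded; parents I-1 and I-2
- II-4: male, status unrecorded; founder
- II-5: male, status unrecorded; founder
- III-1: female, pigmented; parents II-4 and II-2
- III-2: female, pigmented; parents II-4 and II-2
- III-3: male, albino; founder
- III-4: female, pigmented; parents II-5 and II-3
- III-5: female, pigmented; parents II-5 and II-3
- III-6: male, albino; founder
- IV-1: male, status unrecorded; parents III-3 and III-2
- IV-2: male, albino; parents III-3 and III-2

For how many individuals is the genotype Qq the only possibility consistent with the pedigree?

Obligate heterozygotes: II-1 is pigmented so carries Q and received q from I-2 (qq), so II-1 is Qq; III-2 is pigmented so carries Q and passed q to IV-2 (qq), so III-2 is Qq.
Every other individual is either homozygous by phenotype or has at least one consistent homozygous assignment, so the count is 2.

2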